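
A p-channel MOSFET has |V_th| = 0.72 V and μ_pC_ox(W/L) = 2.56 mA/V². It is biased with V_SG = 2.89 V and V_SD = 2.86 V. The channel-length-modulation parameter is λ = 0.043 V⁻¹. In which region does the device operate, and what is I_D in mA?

V_ov = V_SG − |V_th| = 2.89 − 0.72 = 2.17 V.
Since V_SD = 2.86 V ≥ V_ov = 2.17 V, the device is in saturation.
I_D = ½ k_p V_ov² (1 + λ V_SD) = 0.5 × 2.56 × 2.17² × (1 + 0.043 × 2.86) = 6.77 mA.

Saturation; I_D = 6.77 mA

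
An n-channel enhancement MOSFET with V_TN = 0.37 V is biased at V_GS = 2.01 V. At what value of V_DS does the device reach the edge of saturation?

V_DS,sat = 1.64 V

The boundary between triode and saturation is V_DS = V_GS − V_TN = V_ov.
V_ov = 2.01 − 0.37 = 1.64 V.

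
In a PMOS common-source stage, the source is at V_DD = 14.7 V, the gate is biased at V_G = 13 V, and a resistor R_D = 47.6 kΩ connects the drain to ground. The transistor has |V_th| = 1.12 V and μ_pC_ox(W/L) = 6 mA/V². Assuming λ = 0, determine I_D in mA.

V_SG = V_DD − V_G = 14.7 − 13 = 1.7 V, so V_ov = 1.7 − 1.12 = 0.58 V.
Assume saturation: I_D = ½ k_p V_ov² = 0.5 × 6 × 0.58² = 1.01 mA, giving V_SD = V_DD − I_D R_D = 14.7 − 1.01 × 47.6 = -33.3 V.
But -33.3 V < V_ov = 0.58 V, so the device is actually in triode.
In triode I_D = k_p[V_ov V_SD − ½ V_SD²] and I_D = (V_DD − V_SD)/R_D. Equating: 143 V_SD² − 166.6 V_SD + 14.7 = 0, giving V_SD = 0.0961 V (the root below V_ov).
I_D = (14.7 − 0.0961) / 47.6 = 0.307 mA.

I_D = 0.307 mA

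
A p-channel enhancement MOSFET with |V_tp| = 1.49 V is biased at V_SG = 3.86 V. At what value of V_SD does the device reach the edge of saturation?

The boundary between triode and saturation is V_SD = V_SG − |V_tp| = V_ov.
V_ov = 3.86 − 1.49 = 2.37 V.

V_SD,sat = 2.37 V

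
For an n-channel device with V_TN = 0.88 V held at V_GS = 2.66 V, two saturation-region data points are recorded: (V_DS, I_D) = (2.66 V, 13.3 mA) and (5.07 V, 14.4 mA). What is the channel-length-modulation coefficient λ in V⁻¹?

With V_GS fixed, I_D ∝ (1 + λ V_DS) in saturation, so I_D2/I_D1 = (1 + λ V_DS2)/(1 + λ V_DS1).
14.4/13.3 = 1.083 = (1 + 5.07 λ)/(1 + 2.66 λ).
Solving: λ (I_D1 V_DS2 − I_D2 V_DS1) = I_D2 − I_D1, so λ = (14.4 − 13.3) / (13.3 × 5.07 − 14.4 × 2.66) = 1.1 / 29.1 = 0.0378 V⁻¹.

λ = 0.0378 V⁻¹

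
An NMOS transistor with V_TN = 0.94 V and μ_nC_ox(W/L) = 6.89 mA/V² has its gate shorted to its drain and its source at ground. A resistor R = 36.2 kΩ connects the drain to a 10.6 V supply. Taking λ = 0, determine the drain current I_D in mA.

With gate tied to drain, V_GS = V_DS ≥ V_GS − V_TN, so the device is in saturation.
KCL at the drain: ½ k_n (V_GS − V_TN)² = (V_DD − V_GS)/R.
Let x = V_GS − 0.94. Then 125 x² + x − 9.66 = 0, giving x = 0.274 V (positive root), so V_GS = 1.21 V.
I_D = (V_DD − V_GS)/R = (10.6 − 1.21) / 36.2 = 0.259 mA.

I_D = 0.259 mA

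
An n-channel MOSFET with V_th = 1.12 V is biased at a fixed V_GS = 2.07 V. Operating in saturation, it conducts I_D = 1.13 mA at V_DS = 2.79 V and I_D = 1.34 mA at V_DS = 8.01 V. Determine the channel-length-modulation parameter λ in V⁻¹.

With V_GS fixed, I_D ∝ (1 + λ V_DS) in saturation, so I_D2/I_D1 = (1 + λ V_DS2)/(1 + λ V_DS1).
1.34/1.13 = 1.186 = (1 + 8.01 λ)/(1 + 2.79 λ).
Solving: λ (I_D1 V_DS2 − I_D2 V_DS1) = I_D2 − I_D1, so λ = (1.34 − 1.13) / (1.13 × 8.01 − 1.34 × 2.79) = 0.21 / 5.31 = 0.0395 V⁻¹.

λ = 0.0395 V⁻¹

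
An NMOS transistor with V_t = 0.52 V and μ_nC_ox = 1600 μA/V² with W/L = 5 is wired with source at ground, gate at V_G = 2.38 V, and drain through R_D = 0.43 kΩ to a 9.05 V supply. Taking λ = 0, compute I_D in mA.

I_D = 13.8 mA

V_GS = V_G = 2.38 V, so V_ov = 2.38 − 0.52 = 1.86 V.
k_n = μ_nC_ox · (W/L) = 8 mA/V².
Assume saturation: I_D = ½ k_n V_ov² = 0.5 × 8 × 1.86² = 13.8 mA, giving V_DS = V_DD − I_D R_D = 9.05 − 13.8 × 0.43 = 3.1 V.
V_DS = 3.1 V ≥ V_ov = 1.86 V, confirming saturation.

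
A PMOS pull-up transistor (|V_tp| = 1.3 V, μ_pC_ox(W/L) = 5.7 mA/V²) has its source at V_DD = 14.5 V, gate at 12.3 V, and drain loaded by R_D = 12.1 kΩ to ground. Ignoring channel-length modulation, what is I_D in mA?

V_SG = V_DD − V_G = 14.5 − 12.3 = 2.2 V, so V_ov = 2.2 − 1.3 = 0.9 V.
Assume saturation: I_D = ½ k_p V_ov² = 0.5 × 5.7 × 0.9² = 2.31 mA, giving V_SD = V_DD − I_D R_D = 14.5 − 2.31 × 12.1 = -13.4 V.
But -13.4 V < V_ov = 0.9 V, so the device is actually in triode.
In triode I_D = k_p[V_ov V_SD − ½ V_SD²] and I_D = (V_DD − V_SD)/R_D. Equating: 34.5 V_SD² − 63.07 V_SD + 14.5 = 0, giving V_SD = 0.27 V (the root below V_ov).
I_D = (14.5 − 0.27) / 12.1 = 1.18 mA.

I_D = 1.18 mA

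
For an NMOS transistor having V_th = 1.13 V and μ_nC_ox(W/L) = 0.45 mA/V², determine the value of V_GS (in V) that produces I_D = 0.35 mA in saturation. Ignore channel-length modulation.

V_GS = 2.38 V

In saturation I_D = ½ k_n (V_GS − V_th)², so V_GS − V_th = √(2 I_D / k_n) = √(2 × 0.35 / 0.45) = 1.25 V.
V_GS = 1.13 + 1.25 = 2.38 V.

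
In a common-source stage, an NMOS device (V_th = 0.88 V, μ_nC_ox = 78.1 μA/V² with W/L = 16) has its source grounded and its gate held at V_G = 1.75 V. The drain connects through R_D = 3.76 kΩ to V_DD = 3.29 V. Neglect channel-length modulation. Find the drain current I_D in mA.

I_D = 0.473 mA

V_GS = V_G = 1.75 V, so V_ov = 1.75 − 0.88 = 0.87 V.
k_n = μ_nC_ox · (W/L) = 1.25 mA/V².
Assume saturation: I_D = ½ k_n V_ov² = 0.5 × 1.25 × 0.87² = 0.473 mA, giving V_DS = V_DD − I_D R_D = 3.29 − 0.473 × 3.76 = 1.51 V.
V_DS = 1.51 V ≥ V_ov = 0.87 V, confirming saturation.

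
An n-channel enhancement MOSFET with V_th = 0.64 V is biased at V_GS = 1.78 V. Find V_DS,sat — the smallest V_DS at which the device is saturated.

V_DS,sat = 1.14 V

The boundary between triode and saturation is V_DS = V_GS − V_th = V_ov.
V_ov = 1.78 − 0.64 = 1.14 V.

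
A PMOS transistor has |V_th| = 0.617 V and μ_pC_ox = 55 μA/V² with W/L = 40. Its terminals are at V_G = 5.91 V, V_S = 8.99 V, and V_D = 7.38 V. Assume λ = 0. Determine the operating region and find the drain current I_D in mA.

V_SG = V_S − V_G = 8.99 − 5.91 = 3.08 V; V_SD = V_S − V_D = 8.99 − 7.38 = 1.61 V.
k_p = μ_pC_ox · (W/L) = 2.2 mA/V².
V_ov = V_SG − |V_th| = 3.08 − 0.617 = 2.46 V.
Since V_SD = 1.61 V < V_ov = 2.46 V, the device is in the triode region.
I_D = k_p [V_ov · V_SD − ½ V_SD²] = 2.2 × [2.46 × 1.61 − 0.5 × 1.61²] = 5.87 mA.

Triode; I_D = 5.87 mA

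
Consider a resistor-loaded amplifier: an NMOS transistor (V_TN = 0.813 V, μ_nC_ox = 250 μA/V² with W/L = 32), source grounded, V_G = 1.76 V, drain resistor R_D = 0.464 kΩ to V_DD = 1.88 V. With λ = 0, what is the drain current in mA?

I_D = 2.90 mA

V_GS = V_G = 1.76 V, so V_ov = 1.76 − 0.813 = 0.947 V.
k_n = μ_nC_ox · (W/L) = 8 mA/V².
Assume saturation: I_D = ½ k_n V_ov² = 0.5 × 8 × 0.947² = 3.59 mA, giving V_DS = V_DD − I_D R_D = 1.88 − 3.59 × 0.464 = 0.216 V.
But 0.216 V < V_ov = 0.947 V, so the device is actually in triode.
In triode I_D = k_n[V_ov V_DS − ½ V_DS²] and I_D = (V_DD − V_DS)/R_D. Equating: 1.86 V_DS² − 4.515 V_DS + 1.88 = 0, giving V_DS = 0.533 V (the root below V_ov).
I_D = (1.88 − 0.533) / 0.464 = 2.9 mA.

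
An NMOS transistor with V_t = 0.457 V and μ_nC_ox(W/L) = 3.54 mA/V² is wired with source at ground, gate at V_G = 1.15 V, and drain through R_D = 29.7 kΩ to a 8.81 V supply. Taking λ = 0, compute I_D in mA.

I_D = 0.292 mA

V_GS = V_G = 1.15 V, so V_ov = 1.15 − 0.457 = 0.693 V.
Assume saturation: I_D = ½ k_n V_ov² = 0.5 × 3.54 × 0.693² = 0.85 mA, giving V_DS = V_DD − I_D R_D = 8.81 − 0.85 × 29.7 = -16.4 V.
But -16.4 V < V_ov = 0.693 V, so the device is actually in triode.
In triode I_D = k_n[V_ov V_DS − ½ V_DS²] and I_D = (V_DD − V_DS)/R_D. Equating: 52.6 V_DS² − 73.86 V_DS + 8.81 = 0, giving V_DS = 0.132 V (the root below V_ov).
I_D = (8.81 − 0.132) / 29.7 = 0.292 mA.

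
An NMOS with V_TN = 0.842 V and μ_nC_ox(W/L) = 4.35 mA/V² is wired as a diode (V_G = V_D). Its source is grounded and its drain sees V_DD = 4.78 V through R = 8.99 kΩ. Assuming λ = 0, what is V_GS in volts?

With gate tied to drain, V_GS = V_DS ≥ V_GS − V_TN, so the device is in saturation.
KCL at the drain: ½ k_n (V_GS − V_TN)² = (V_DD − V_GS)/R.
Let x = V_GS − 0.842. Then 19.6 x² + x − 3.938 = 0, giving x = 0.424 V (positive root), so V_GS = 1.27 V.
I_D = (V_DD − V_GS)/R = (4.78 − 1.27) / 8.99 = 0.391 mA.

V_GS = 1.27 V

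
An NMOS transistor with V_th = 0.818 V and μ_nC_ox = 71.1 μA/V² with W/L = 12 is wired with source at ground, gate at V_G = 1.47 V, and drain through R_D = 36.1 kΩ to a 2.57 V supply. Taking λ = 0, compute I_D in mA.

V_GS = V_G = 1.47 V, so V_ov = 1.47 − 0.818 = 0.652 V.
k_n = μ_nC_ox · (W/L) = 0.8532 mA/V².
Assume saturation: I_D = ½ k_n V_ov² = 0.5 × 0.8532 × 0.652² = 0.181 mA, giving V_DS = V_DD − I_D R_D = 2.57 − 0.181 × 36.1 = -3.98 V.
But -3.98 V < V_ov = 0.652 V, so the device is actually in triode.
In triode I_D = k_n[V_ov V_DS − ½ V_DS²] and I_D = (V_DD − V_DS)/R_D. Equating: 15.4 V_DS² − 21.08 V_DS + 2.57 = 0, giving V_DS = 0.135 V (the root below V_ov).
I_D = (2.57 − 0.135) / 36.1 = 0.0674 mA.

I_D = 0.0674 mA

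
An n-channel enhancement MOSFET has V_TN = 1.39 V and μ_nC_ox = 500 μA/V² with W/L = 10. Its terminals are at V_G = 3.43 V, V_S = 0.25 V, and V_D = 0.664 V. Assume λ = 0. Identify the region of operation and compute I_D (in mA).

V_GS = V_G − V_S = 3.43 − 0.25 = 3.18 V; V_DS = V_D − V_S = 0.664 − 0.25 = 0.414 V.
k_n = μ_nC_ox · (W/L) = 5 mA/V².
V_ov = V_GS − V_TN = 3.18 − 1.39 = 1.79 V.
Since V_DS = 0.414 V < V_ov = 1.79 V, the device is in the triode region.
I_D = k_n [V_ov · V_DS − ½ V_DS²] = 5 × [1.79 × 0.414 − 0.5 × 0.414²] = 3.28 mA.

Triode; I_D = 3.28 mA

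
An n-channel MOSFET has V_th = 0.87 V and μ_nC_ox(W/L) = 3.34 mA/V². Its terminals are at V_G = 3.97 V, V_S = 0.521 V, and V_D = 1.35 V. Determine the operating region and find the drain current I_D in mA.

V_GS = V_G − V_S = 3.97 − 0.521 = 3.45 V; V_DS = V_D − V_S = 1.35 − 0.521 = 0.829 V.
V_ov = V_GS − V_th = 3.45 − 0.87 = 2.58 V.
Since V_DS = 0.829 V < V_ov = 2.58 V, the device is in the triode region.
I_D = k_n [V_ov · V_DS − ½ V_DS²] = 3.34 × [2.58 × 0.829 − 0.5 × 0.829²] = 5.99 mA.

Triode; I_D = 5.99 mA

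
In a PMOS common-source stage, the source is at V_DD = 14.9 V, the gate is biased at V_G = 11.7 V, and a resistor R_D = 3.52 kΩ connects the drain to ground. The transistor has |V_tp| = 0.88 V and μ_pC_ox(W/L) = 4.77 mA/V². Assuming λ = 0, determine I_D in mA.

I_D = 4.12 mA

V_SG = V_DD − V_G = 14.9 − 11.7 = 3.2 V, so V_ov = 3.2 − 0.88 = 2.32 V.
Assume saturation: I_D = ½ k_p V_ov² = 0.5 × 4.77 × 2.32² = 12.8 mA, giving V_SD = V_DD − I_D R_D = 14.9 − 12.8 × 3.52 = -30.3 V.
But -30.3 V < V_ov = 2.32 V, so the device is actually in triode.
In triode I_D = k_p[V_ov V_SD − ½ V_SD²] and I_D = (V_DD − V_SD)/R_D. Equating: 8.4 V_SD² − 39.95 V_SD + 14.9 = 0, giving V_SD = 0.408 V (the root below V_ov).
I_D = (14.9 − 0.408) / 3.52 = 4.12 mA.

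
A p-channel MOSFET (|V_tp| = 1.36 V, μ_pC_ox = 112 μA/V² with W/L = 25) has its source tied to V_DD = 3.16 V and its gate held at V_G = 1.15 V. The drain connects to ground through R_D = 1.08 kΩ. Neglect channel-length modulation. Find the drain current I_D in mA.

V_SG = V_DD − V_G = 3.16 − 1.15 = 2.01 V, so V_ov = 2.01 − 1.36 = 0.65 V.
k_p = μ_pC_ox · (W/L) = 2.8 mA/V².
Assume saturation: I_D = ½ k_p V_ov² = 0.5 × 2.8 × 0.65² = 0.592 mA, giving V_SD = V_DD − I_D R_D = 3.16 − 0.592 × 1.08 = 2.52 V.
V_SD = 2.52 V ≥ V_ov = 0.65 V, confirming saturation.

I_D = 0.592 mA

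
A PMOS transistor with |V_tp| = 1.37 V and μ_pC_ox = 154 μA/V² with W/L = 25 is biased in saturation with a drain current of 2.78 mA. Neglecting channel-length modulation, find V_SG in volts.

V_SG = 2.57 V

k_p = μ_pC_ox · (W/L) = 3.85 mA/V².
In saturation I_D = ½ k_p (V_SG − |V_tp|)², so V_SG − |V_tp| = √(2 I_D / k_p) = √(2 × 2.78 / 3.85) = 1.2 V.
V_SG = 1.37 + 1.2 = 2.57 V.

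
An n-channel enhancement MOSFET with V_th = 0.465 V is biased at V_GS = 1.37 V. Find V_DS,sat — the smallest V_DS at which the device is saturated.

V_DS,sat = 0.905 V

The boundary between triode and saturation is V_DS = V_GS − V_th = V_ov.
V_ov = 1.37 − 0.465 = 0.905 V.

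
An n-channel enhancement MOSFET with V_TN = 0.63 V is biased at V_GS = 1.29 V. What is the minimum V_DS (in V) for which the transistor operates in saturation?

The boundary between triode and saturation is V_DS = V_GS − V_TN = V_ov.
V_ov = 1.29 − 0.63 = 0.66 V.

V_DS,sat = 0.660 V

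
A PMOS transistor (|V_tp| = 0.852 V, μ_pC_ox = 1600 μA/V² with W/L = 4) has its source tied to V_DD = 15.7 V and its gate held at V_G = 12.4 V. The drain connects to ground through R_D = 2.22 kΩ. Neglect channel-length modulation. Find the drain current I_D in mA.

I_D = 6.85 mA

V_SG = V_DD − V_G = 15.7 − 12.4 = 3.3 V, so V_ov = 3.3 − 0.852 = 2.45 V.
k_p = μ_pC_ox · (W/L) = 6.4 mA/V².
Assume saturation: I_D = ½ k_p V_ov² = 0.5 × 6.4 × 2.45² = 19.2 mA, giving V_SD = V_DD − I_D R_D = 15.7 − 19.2 × 2.22 = -26.9 V.
But -26.9 V < V_ov = 2.45 V, so the device is actually in triode.
In triode I_D = k_p[V_ov V_SD − ½ V_SD²] and I_D = (V_DD − V_SD)/R_D. Equating: 7.1 V_SD² − 35.78 V_SD + 15.7 = 0, giving V_SD = 0.486 V (the root below V_ov).
I_D = (15.7 − 0.486) / 2.22 = 6.85 mA.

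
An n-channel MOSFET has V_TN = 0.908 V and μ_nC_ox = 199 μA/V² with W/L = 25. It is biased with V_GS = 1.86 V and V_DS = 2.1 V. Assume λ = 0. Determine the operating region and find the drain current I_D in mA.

k_n = μ_nC_ox · (W/L) = 4.975 mA/V².
V_ov = V_GS − V_TN = 1.86 − 0.908 = 0.952 V.
Since V_DS = 2.1 V ≥ V_ov = 0.952 V, the device is in saturation.
I_D = ½ k_n V_ov² = 0.5 × 4.975 × 0.952² = 2.25 mA.

Saturation; I_D = 2.25 mA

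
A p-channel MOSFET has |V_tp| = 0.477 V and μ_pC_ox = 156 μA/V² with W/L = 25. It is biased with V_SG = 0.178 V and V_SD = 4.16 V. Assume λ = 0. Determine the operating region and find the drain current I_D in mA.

V_SG = 0.178 V < |V_tp| = 0.477 V, so the transistor is in cutoff.

Cutoff; I_D = 0 mA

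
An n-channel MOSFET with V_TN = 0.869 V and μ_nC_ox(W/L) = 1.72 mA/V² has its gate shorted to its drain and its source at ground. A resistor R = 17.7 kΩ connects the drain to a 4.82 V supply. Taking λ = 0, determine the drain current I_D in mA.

I_D = 0.196 mA

With gate tied to drain, V_GS = V_DS ≥ V_GS − V_TN, so the device is in saturation.
KCL at the drain: ½ k_n (V_GS − V_TN)² = (V_DD − V_GS)/R.
Let x = V_GS − 0.869. Then 15.2 x² + x − 3.951 = 0, giving x = 0.478 V (positive root), so V_GS = 1.35 V.
I_D = (V_DD − V_GS)/R = (4.82 − 1.35) / 17.7 = 0.196 mA.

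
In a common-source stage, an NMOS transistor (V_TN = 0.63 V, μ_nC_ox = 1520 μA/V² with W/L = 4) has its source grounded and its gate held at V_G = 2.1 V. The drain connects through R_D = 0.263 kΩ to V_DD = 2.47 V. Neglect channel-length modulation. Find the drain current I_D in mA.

V_GS = V_G = 2.1 V, so V_ov = 2.1 − 0.63 = 1.47 V.
k_n = μ_nC_ox · (W/L) = 6.08 mA/V².
Assume saturation: I_D = ½ k_n V_ov² = 0.5 × 6.08 × 1.47² = 6.57 mA, giving V_DS = V_DD − I_D R_D = 2.47 − 6.57 × 0.263 = 0.742 V.
But 0.742 V < V_ov = 1.47 V, so the device is actually in triode.
In triode I_D = k_n[V_ov V_DS − ½ V_DS²] and I_D = (V_DD − V_DS)/R_D. Equating: 0.8 V_DS² − 3.351 V_DS + 2.47 = 0, giving V_DS = 0.955 V (the root below V_ov).
I_D = (2.47 − 0.955) / 0.263 = 5.76 mA.

I_D = 5.76 mA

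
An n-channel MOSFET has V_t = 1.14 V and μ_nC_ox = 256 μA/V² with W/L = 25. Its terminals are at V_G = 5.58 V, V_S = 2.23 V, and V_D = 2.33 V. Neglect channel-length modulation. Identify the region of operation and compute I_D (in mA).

Triode; I_D = 1.38 mA

V_GS = V_G − V_S = 5.58 − 2.23 = 3.35 V; V_DS = V_D − V_S = 2.33 − 2.23 = 0.1 V.
k_n = μ_nC_ox · (W/L) = 6.4 mA/V².
V_ov = V_GS − V_t = 3.35 − 1.14 = 2.21 V.
Since V_DS = 0.1 V < V_ov = 2.21 V, the device is in the triode region.
I_D = k_n [V_ov · V_DS − ½ V_DS²] = 6.4 × [2.21 × 0.1 − 0.5 × 0.1²] = 1.38 mA.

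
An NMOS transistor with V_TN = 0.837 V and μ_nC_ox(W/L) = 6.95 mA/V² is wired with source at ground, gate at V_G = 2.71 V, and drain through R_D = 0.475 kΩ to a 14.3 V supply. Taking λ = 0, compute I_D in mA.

I_D = 12.2 mA

V_GS = V_G = 2.71 V, so V_ov = 2.71 − 0.837 = 1.87 V.
Assume saturation: I_D = ½ k_n V_ov² = 0.5 × 6.95 × 1.87² = 12.2 mA, giving V_DS = V_DD − I_D R_D = 14.3 − 12.2 × 0.475 = 8.51 V.
V_DS = 8.51 V ≥ V_ov = 1.87 V, confirming saturation.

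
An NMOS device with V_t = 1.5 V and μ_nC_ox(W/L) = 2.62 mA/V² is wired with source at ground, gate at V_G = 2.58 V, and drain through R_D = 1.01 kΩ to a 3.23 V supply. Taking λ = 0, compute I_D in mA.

V_GS = V_G = 2.58 V, so V_ov = 2.58 − 1.5 = 1.08 V.
Assume saturation: I_D = ½ k_n V_ov² = 0.5 × 2.62 × 1.08² = 1.53 mA, giving V_DS = V_DD − I_D R_D = 3.23 − 1.53 × 1.01 = 1.69 V.
V_DS = 1.69 V ≥ V_ov = 1.08 V, confirming saturation.

I_D = 1.53 mA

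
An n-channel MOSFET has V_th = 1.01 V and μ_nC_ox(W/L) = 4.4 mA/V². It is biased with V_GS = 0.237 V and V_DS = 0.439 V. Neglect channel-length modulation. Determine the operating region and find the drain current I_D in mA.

V_GS = 0.237 V < V_th = 1.01 V, so the transistor is in cutoff.

Cutoff; I_D = 0 mA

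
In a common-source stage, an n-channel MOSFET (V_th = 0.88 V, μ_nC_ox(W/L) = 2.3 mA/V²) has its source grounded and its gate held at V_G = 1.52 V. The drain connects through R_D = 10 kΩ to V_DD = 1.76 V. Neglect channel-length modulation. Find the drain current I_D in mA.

V_GS = V_G = 1.52 V, so V_ov = 1.52 − 0.88 = 0.64 V.
Assume saturation: I_D = ½ k_n V_ov² = 0.5 × 2.3 × 0.64² = 0.471 mA, giving V_DS = V_DD − I_D R_D = 1.76 − 0.471 × 10 = -2.95 V.
But -2.95 V < V_ov = 0.64 V, so the device is actually in triode.
In triode I_D = k_n[V_ov V_DS − ½ V_DS²] and I_D = (V_DD − V_DS)/R_D. Equating: 11.5 V_DS² − 15.72 V_DS + 1.76 = 0, giving V_DS = 0.123 V (the root below V_ov).
I_D = (1.76 − 0.123) / 10 = 0.164 mA.

I_D = 0.164 mA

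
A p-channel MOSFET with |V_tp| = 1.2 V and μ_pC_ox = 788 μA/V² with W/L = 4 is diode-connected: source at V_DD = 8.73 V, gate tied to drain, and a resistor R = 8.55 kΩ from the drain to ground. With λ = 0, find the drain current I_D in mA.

With gate tied to drain, V_SG = V_SD ≥ V_SG − |V_tp|, so the device is in saturation.
k_p = μ_pC_ox · (W/L) = 3.152 mA/V².
KCL at the drain: ½ k_p (V_SG − |V_tp|)² = (V_DD − V_SG)/R.
Let x = V_SG − 1.2. Then 13.5 x² + x − 7.53 = 0, giving x = 0.711 V (positive root), so V_SG = 1.91 V.
I_D = (V_DD − V_SG)/R = (8.73 − 1.91) / 8.55 = 0.798 mA.

I_D = 0.798 mA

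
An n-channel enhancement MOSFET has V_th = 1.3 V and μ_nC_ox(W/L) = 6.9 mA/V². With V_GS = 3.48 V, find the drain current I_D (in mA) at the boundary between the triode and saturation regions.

I_D = 16.4 mA

At the boundary V_DS = V_ov = V_GS − V_th = 3.48 − 1.3 = 2.18 V.
I_D = ½ k_n V_ov² = 0.5 × 6.9 × 2.18² = 16.4 mA.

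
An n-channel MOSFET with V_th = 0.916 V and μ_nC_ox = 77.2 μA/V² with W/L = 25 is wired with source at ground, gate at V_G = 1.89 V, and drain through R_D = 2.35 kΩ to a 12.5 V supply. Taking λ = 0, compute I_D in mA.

V_GS = V_G = 1.89 V, so V_ov = 1.89 − 0.916 = 0.974 V.
k_n = μ_nC_ox · (W/L) = 1.93 mA/V².
Assume saturation: I_D = ½ k_n V_ov² = 0.5 × 1.93 × 0.974² = 0.915 mA, giving V_DS = V_DD − I_D R_D = 12.5 − 0.915 × 2.35 = 10.3 V.
V_DS = 10.3 V ≥ V_ov = 0.974 V, confirming saturation.

I_D = 0.915 mA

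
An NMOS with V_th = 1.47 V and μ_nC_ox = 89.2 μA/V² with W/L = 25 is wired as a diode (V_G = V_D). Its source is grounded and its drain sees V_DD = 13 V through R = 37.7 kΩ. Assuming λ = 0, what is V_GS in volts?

With gate tied to drain, V_GS = V_DS ≥ V_GS − V_th, so the device is in saturation.
k_n = μ_nC_ox · (W/L) = 2.23 mA/V².
KCL at the drain: ½ k_n (V_GS − V_th)² = (V_DD − V_GS)/R.
Let x = V_GS − 1.47. Then 42 x² + x − 11.53 = 0, giving x = 0.512 V (positive root), so V_GS = 1.98 V.
I_D = (V_DD − V_GS)/R = (13 − 1.98) / 37.7 = 0.292 mA.

V_GS = 1.98 V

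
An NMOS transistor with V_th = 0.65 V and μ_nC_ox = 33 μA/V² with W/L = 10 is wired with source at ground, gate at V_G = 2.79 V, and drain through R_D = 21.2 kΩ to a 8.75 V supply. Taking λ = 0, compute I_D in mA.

I_D = 0.383 mA

V_GS = V_G = 2.79 V, so V_ov = 2.79 − 0.65 = 2.14 V.
k_n = μ_nC_ox · (W/L) = 0.33 mA/V².
Assume saturation: I_D = ½ k_n V_ov² = 0.5 × 0.33 × 2.14² = 0.756 mA, giving V_DS = V_DD − I_D R_D = 8.75 − 0.756 × 21.2 = -7.27 V.
But -7.27 V < V_ov = 2.14 V, so the device is actually in triode.
In triode I_D = k_n[V_ov V_DS − ½ V_DS²] and I_D = (V_DD − V_DS)/R_D. Equating: 3.5 V_DS² − 15.97 V_DS + 8.75 = 0, giving V_DS = 0.637 V (the root below V_ov).
I_D = (8.75 − 0.637) / 21.2 = 0.383 mA.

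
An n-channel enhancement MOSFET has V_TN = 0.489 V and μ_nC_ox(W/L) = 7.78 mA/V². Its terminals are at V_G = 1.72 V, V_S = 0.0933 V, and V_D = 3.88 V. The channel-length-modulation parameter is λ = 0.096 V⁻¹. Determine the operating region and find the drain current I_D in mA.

Saturation; I_D = 6.87 mA

V_GS = V_G − V_S = 1.72 − 0.0933 = 1.63 V; V_DS = V_D − V_S = 3.88 − 0.0933 = 3.79 V.
V_ov = V_GS − V_TN = 1.63 − 0.489 = 1.14 V.
Since V_DS = 3.79 V ≥ V_ov = 1.14 V, the device is in saturation.
I_D = ½ k_n V_ov² (1 + λ V_DS) = 0.5 × 7.78 × 1.14² × (1 + 0.096 × 3.79) = 6.87 mA.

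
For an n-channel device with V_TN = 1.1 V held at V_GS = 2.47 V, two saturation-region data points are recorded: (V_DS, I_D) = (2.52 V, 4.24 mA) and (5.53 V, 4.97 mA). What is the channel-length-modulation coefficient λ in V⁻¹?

With V_GS fixed, I_D ∝ (1 + λ V_DS) in saturation, so I_D2/I_D1 = (1 + λ V_DS2)/(1 + λ V_DS1).
4.97/4.24 = 1.172 = (1 + 5.53 λ)/(1 + 2.52 λ).
Solving: λ (I_D1 V_DS2 − I_D2 V_DS1) = I_D2 − I_D1, so λ = (4.97 − 4.24) / (4.24 × 5.53 − 4.97 × 2.52) = 0.73 / 10.9 = 0.0668 V⁻¹.

λ = 0.0668 V⁻¹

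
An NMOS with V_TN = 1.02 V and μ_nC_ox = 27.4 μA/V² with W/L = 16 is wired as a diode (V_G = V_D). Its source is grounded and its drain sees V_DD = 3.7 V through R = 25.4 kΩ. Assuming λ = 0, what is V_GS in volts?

V_GS = 1.63 V

With gate tied to drain, V_GS = V_DS ≥ V_GS − V_TN, so the device is in saturation.
k_n = μ_nC_ox · (W/L) = 0.4384 mA/V².
KCL at the drain: ½ k_n (V_GS − V_TN)² = (V_DD − V_GS)/R.
Let x = V_GS − 1.02. Then 5.57 x² + x − 2.68 = 0, giving x = 0.61 V (positive root), so V_GS = 1.63 V.
I_D = (V_DD − V_GS)/R = (3.7 − 1.63) / 25.4 = 0.0815 mA.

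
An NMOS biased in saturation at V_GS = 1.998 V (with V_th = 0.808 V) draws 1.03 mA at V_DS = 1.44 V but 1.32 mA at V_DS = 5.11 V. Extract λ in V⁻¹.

With V_GS fixed, I_D ∝ (1 + λ V_DS) in saturation, so I_D2/I_D1 = (1 + λ V_DS2)/(1 + λ V_DS1).
1.32/1.03 = 1.282 = (1 + 5.11 λ)/(1 + 1.44 λ).
Solving: λ (I_D1 V_DS2 − I_D2 V_DS1) = I_D2 − I_D1, so λ = (1.32 − 1.03) / (1.03 × 5.11 − 1.32 × 1.44) = 0.29 / 3.36 = 0.0862 V⁻¹.

λ = 0.0862 V⁻¹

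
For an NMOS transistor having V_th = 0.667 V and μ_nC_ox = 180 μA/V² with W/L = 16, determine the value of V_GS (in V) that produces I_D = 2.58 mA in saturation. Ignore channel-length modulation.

V_GS = 2.01 V

k_n = μ_nC_ox · (W/L) = 2.88 mA/V².
In saturation I_D = ½ k_n (V_GS − V_th)², so V_GS − V_th = √(2 I_D / k_n) = √(2 × 2.58 / 2.88) = 1.34 V.
V_GS = 0.667 + 1.34 = 2.01 V.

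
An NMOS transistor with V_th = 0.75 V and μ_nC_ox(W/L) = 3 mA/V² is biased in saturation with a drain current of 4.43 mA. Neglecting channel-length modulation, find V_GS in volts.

V_GS = 2.47 V

In saturation I_D = ½ k_n (V_GS − V_th)², so V_GS − V_th = √(2 I_D / k_n) = √(2 × 4.43 / 3) = 1.72 V.
V_GS = 0.75 + 1.72 = 2.47 V.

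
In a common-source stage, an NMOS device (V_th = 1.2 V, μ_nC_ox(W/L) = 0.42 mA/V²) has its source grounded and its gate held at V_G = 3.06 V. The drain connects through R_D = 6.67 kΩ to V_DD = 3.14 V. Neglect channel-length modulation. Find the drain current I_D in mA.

I_D = 0.384 mA

V_GS = V_G = 3.06 V, so V_ov = 3.06 − 1.2 = 1.86 V.
Assume saturation: I_D = ½ k_n V_ov² = 0.5 × 0.42 × 1.86² = 0.727 mA, giving V_DS = V_DD − I_D R_D = 3.14 − 0.727 × 6.67 = -1.71 V.
But -1.71 V < V_ov = 1.86 V, so the device is actually in triode.
In triode I_D = k_n[V_ov V_DS − ½ V_DS²] and I_D = (V_DD − V_DS)/R_D. Equating: 1.4 V_DS² − 6.211 V_DS + 3.14 = 0, giving V_DS = 0.582 V (the root below V_ov).
I_D = (3.14 − 0.582) / 6.67 = 0.384 mA.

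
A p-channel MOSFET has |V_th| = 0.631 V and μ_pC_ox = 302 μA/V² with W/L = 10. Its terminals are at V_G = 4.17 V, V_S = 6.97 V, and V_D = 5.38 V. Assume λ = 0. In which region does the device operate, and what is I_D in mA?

Triode; I_D = 6.60 mA

V_SG = V_S − V_G = 6.97 − 4.17 = 2.8 V; V_SD = V_S − V_D = 6.97 − 5.38 = 1.59 V.
k_p = μ_pC_ox · (W/L) = 3.02 mA/V².
V_ov = V_SG − |V_th| = 2.8 − 0.631 = 2.17 V.
Since V_SD = 1.59 V < V_ov = 2.17 V, the device is in the triode region.
I_D = k_p [V_ov · V_SD − ½ V_SD²] = 3.02 × [2.17 × 1.59 − 0.5 × 1.59²] = 6.6 mA.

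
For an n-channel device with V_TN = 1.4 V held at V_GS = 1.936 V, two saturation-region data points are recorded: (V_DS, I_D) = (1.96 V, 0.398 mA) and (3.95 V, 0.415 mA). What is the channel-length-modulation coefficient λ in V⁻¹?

λ = 0.0224 V⁻¹

With V_GS fixed, I_D ∝ (1 + λ V_DS) in saturation, so I_D2/I_D1 = (1 + λ V_DS2)/(1 + λ V_DS1).
0.415/0.398 = 1.043 = (1 + 3.95 λ)/(1 + 1.96 λ).
Solving: λ (I_D1 V_DS2 − I_D2 V_DS1) = I_D2 − I_D1, so λ = (0.415 − 0.398) / (0.398 × 3.95 − 0.415 × 1.96) = 0.017 / 0.759 = 0.0224 V⁻¹.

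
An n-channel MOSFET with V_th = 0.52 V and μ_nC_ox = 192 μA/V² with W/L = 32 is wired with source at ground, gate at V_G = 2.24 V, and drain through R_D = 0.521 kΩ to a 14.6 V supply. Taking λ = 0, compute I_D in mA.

V_GS = V_G = 2.24 V, so V_ov = 2.24 − 0.52 = 1.72 V.
k_n = μ_nC_ox · (W/L) = 6.144 mA/V².
Assume saturation: I_D = ½ k_n V_ov² = 0.5 × 6.144 × 1.72² = 9.09 mA, giving V_DS = V_DD − I_D R_D = 14.6 − 9.09 × 0.521 = 9.87 V.
V_DS = 9.87 V ≥ V_ov = 1.72 V, confirming saturation.

I_D = 9.09 mA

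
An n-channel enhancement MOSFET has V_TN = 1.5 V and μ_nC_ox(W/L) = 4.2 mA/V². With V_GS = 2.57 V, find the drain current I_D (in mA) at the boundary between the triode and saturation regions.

I_D = 2.40 mA

At the boundary V_DS = V_ov = V_GS − V_TN = 2.57 − 1.5 = 1.07 V.
I_D = ½ k_n V_ov² = 0.5 × 4.2 × 1.07² = 2.4 mA.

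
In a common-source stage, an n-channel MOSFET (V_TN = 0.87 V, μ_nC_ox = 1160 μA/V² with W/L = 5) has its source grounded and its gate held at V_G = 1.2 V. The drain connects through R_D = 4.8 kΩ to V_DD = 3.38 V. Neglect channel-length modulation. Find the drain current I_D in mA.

I_D = 0.316 mA

V_GS = V_G = 1.2 V, so V_ov = 1.2 − 0.87 = 0.33 V.
k_n = μ_nC_ox · (W/L) = 5.8 mA/V².
Assume saturation: I_D = ½ k_n V_ov² = 0.5 × 5.8 × 0.33² = 0.316 mA, giving V_DS = V_DD − I_D R_D = 3.38 − 0.316 × 4.8 = 1.86 V.
V_DS = 1.86 V ≥ V_ov = 0.33 V, confirming saturation.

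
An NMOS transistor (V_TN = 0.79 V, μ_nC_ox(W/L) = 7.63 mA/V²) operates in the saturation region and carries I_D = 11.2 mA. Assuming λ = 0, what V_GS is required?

V_GS = 2.50 V

In saturation I_D = ½ k_n (V_GS − V_TN)², so V_GS − V_TN = √(2 I_D / k_n) = √(2 × 11.2 / 7.63) = 1.71 V.
V_GS = 0.79 + 1.71 = 2.5 V.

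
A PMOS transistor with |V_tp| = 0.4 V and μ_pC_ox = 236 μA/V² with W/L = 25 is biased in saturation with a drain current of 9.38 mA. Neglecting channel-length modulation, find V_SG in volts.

V_SG = 2.18 V

k_p = μ_pC_ox · (W/L) = 5.9 mA/V².
In saturation I_D = ½ k_p (V_SG − |V_tp|)², so V_SG − |V_tp| = √(2 I_D / k_p) = √(2 × 9.38 / 5.9) = 1.78 V.
V_SG = 0.4 + 1.78 = 2.18 V.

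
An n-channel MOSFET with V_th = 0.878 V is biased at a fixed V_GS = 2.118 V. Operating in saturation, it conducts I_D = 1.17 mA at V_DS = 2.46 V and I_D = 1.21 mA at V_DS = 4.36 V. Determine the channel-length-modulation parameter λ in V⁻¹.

λ = 0.0188 V⁻¹

With V_GS fixed, I_D ∝ (1 + λ V_DS) in saturation, so I_D2/I_D1 = (1 + λ V_DS2)/(1 + λ V_DS1).
1.21/1.17 = 1.034 = (1 + 4.36 λ)/(1 + 2.46 λ).
Solving: λ (I_D1 V_DS2 − I_D2 V_DS1) = I_D2 − I_D1, so λ = (1.21 − 1.17) / (1.17 × 4.36 − 1.21 × 2.46) = 0.04 / 2.12 = 0.0188 V⁻¹.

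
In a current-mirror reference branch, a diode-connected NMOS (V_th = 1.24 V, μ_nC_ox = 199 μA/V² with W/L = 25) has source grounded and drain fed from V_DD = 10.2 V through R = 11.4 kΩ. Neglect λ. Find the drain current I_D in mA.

I_D = 0.738 mA

With gate tied to drain, V_GS = V_DS ≥ V_GS − V_th, so the device is in saturation.
k_n = μ_nC_ox · (W/L) = 4.975 mA/V².
KCL at the drain: ½ k_n (V_GS − V_th)² = (V_DD − V_GS)/R.
Let x = V_GS − 1.24. Then 28.4 x² + x − 8.96 = 0, giving x = 0.545 V (positive root), so V_GS = 1.78 V.
I_D = (V_DD − V_GS)/R = (10.2 − 1.78) / 11.4 = 0.738 mA.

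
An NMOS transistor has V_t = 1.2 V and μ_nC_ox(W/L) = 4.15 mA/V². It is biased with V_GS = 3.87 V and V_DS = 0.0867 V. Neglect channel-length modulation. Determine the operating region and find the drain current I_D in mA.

V_ov = V_GS − V_t = 3.87 − 1.2 = 2.67 V.
Since V_DS = 0.0867 V < V_ov = 2.67 V, the device is in the triode region.
I_D = k_n [V_ov · V_DS − ½ V_DS²] = 4.15 × [2.67 × 0.0867 − 0.5 × 0.0867²] = 0.945 mA.

Triode; I_D = 0.945 mA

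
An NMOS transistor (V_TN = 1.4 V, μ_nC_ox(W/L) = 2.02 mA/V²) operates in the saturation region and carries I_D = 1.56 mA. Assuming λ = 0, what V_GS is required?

In saturation I_D = ½ k_n (V_GS − V_TN)², so V_GS − V_TN = √(2 I_D / k_n) = √(2 × 1.56 / 2.02) = 1.24 V.
V_GS = 1.4 + 1.24 = 2.64 V.

V_GS = 2.64 V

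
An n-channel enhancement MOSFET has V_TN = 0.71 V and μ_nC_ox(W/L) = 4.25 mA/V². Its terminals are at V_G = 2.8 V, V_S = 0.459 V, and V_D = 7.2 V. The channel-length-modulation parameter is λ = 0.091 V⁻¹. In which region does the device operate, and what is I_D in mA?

V_GS = V_G − V_S = 2.8 − 0.459 = 2.34 V; V_DS = V_D − V_S = 7.2 − 0.459 = 6.74 V.
V_ov = V_GS − V_TN = 2.34 − 0.71 = 1.63 V.
Since V_DS = 6.74 V ≥ V_ov = 1.63 V, the device is in saturation.
I_D = ½ k_n V_ov² (1 + λ V_DS) = 0.5 × 4.25 × 1.63² × (1 + 0.091 × 6.74) = 9.12 mA.

Saturation; I_D = 9.12 mA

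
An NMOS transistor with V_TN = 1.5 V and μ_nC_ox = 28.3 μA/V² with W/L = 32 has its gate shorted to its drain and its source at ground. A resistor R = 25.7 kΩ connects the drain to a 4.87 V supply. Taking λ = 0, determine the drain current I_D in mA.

I_D = 0.112 mA

With gate tied to drain, V_GS = V_DS ≥ V_GS − V_TN, so the device is in saturation.
k_n = μ_nC_ox · (W/L) = 0.9056 mA/V².
KCL at the drain: ½ k_n (V_GS − V_TN)² = (V_DD − V_GS)/R.
Let x = V_GS − 1.5. Then 11.6 x² + x − 3.37 = 0, giving x = 0.497 V (positive root), so V_GS = 2 V.
I_D = (V_DD − V_GS)/R = (4.87 − 2) / 25.7 = 0.112 mA.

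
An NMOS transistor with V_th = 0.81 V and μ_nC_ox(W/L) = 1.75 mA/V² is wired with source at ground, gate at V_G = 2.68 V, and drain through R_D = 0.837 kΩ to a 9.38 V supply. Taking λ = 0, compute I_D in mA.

I_D = 3.06 mA

V_GS = V_G = 2.68 V, so V_ov = 2.68 − 0.81 = 1.87 V.
Assume saturation: I_D = ½ k_n V_ov² = 0.5 × 1.75 × 1.87² = 3.06 mA, giving V_DS = V_DD − I_D R_D = 9.38 − 3.06 × 0.837 = 6.82 V.
V_DS = 6.82 V ≥ V_ov = 1.87 V, confirming saturation.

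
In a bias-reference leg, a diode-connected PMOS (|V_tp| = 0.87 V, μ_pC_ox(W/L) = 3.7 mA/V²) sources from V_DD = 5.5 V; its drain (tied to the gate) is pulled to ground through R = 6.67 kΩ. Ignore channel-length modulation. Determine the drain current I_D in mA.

With gate tied to drain, V_SG = V_SD ≥ V_SG − |V_tp|, so the device is in saturation.
KCL at the drain: ½ k_p (V_SG − |V_tp|)² = (V_DD − V_SG)/R.
Let x = V_SG − 0.87. Then 12.3 x² + x − 4.63 = 0, giving x = 0.573 V (positive root), so V_SG = 1.44 V.
I_D = (V_DD − V_SG)/R = (5.5 − 1.44) / 6.67 = 0.608 mA.

I_D = 0.608 mA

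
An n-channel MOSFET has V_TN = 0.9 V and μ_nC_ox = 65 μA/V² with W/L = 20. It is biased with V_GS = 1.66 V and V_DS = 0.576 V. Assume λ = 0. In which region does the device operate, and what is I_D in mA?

k_n = μ_nC_ox · (W/L) = 1.3 mA/V².
V_ov = V_GS − V_TN = 1.66 − 0.9 = 0.76 V.
Since V_DS = 0.576 V < V_ov = 0.76 V, the device is in the triode region.
I_D = k_n [V_ov · V_DS − ½ V_DS²] = 1.3 × [0.76 × 0.576 − 0.5 × 0.576²] = 0.353 mA.

Triode; I_D = 0.353 mA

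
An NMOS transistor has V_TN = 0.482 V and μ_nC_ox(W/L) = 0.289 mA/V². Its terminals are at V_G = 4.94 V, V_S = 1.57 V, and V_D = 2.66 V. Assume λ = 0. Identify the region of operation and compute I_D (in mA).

Triode; I_D = 0.738 mA

V_GS = V_G − V_S = 4.94 − 1.57 = 3.37 V; V_DS = V_D − V_S = 2.66 − 1.57 = 1.09 V.
V_ov = V_GS − V_TN = 3.37 − 0.482 = 2.89 V.
Since V_DS = 1.09 V < V_ov = 2.89 V, the device is in the triode region.
I_D = k_n [V_ov · V_DS − ½ V_DS²] = 0.289 × [2.89 × 1.09 − 0.5 × 1.09²] = 0.738 mA.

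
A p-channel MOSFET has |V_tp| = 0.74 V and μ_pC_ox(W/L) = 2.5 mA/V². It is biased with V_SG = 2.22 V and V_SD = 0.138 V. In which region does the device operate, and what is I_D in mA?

V_ov = V_SG − |V_tp| = 2.22 − 0.74 = 1.48 V.
Since V_SD = 0.138 V < V_ov = 1.48 V, the device is in the triode region.
I_D = k_p [V_ov · V_SD − ½ V_SD²] = 2.5 × [1.48 × 0.138 − 0.5 × 0.138²] = 0.487 mA.

Triode; I_D = 0.487 mA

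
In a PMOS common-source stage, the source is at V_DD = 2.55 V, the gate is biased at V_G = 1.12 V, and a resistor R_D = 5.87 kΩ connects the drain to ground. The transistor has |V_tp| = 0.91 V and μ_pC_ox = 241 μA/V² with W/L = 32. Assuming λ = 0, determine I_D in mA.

V_SG = V_DD − V_G = 2.55 − 1.12 = 1.43 V, so V_ov = 1.43 − 0.91 = 0.52 V.
k_p = μ_pC_ox · (W/L) = 7.712 mA/V².
Assume saturation: I_D = ½ k_p V_ov² = 0.5 × 7.712 × 0.52² = 1.04 mA, giving V_SD = V_DD − I_D R_D = 2.55 − 1.04 × 5.87 = -3.57 V.
But -3.57 V < V_ov = 0.52 V, so the device is actually in triode.
In triode I_D = k_p[V_ov V_SD − ½ V_SD²] and I_D = (V_DD − V_SD)/R_D. Equating: 22.6 V_SD² − 24.54 V_SD + 2.55 = 0, giving V_SD = 0.116 V (the root below V_ov).
I_D = (2.55 − 0.116) / 5.87 = 0.415 mA.

I_D = 0.415 mA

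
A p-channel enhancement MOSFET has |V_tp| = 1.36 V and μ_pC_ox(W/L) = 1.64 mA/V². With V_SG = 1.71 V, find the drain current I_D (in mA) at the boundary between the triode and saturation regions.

I_D = 0.100 mA

At the boundary V_SD = V_ov = V_SG − |V_tp| = 1.71 − 1.36 = 0.35 V.
I_D = ½ k_p V_ov² = 0.5 × 1.64 × 0.35² = 0.1 mA.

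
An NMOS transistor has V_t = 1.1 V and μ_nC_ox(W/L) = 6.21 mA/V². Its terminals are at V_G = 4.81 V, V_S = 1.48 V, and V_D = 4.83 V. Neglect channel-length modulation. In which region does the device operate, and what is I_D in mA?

Saturation; I_D = 15.4 mA

V_GS = V_G − V_S = 4.81 − 1.48 = 3.33 V; V_DS = V_D − V_S = 4.83 − 1.48 = 3.35 V.
V_ov = V_GS − V_t = 3.33 − 1.1 = 2.23 V.
Since V_DS = 3.35 V ≥ V_ov = 2.23 V, the device is in saturation.
I_D = ½ k_n V_ov² = 0.5 × 6.21 × 2.23² = 15.4 mA.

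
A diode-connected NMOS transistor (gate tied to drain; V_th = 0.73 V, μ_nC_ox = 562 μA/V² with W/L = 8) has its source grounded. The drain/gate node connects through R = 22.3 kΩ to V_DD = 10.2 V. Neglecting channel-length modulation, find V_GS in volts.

With gate tied to drain, V_GS = V_DS ≥ V_GS − V_th, so the device is in saturation.
k_n = μ_nC_ox · (W/L) = 4.496 mA/V².
KCL at the drain: ½ k_n (V_GS − V_th)² = (V_DD − V_GS)/R.
Let x = V_GS − 0.73. Then 50.1 x² + x − 9.47 = 0, giving x = 0.425 V (positive root), so V_GS = 1.15 V.
I_D = (V_DD − V_GS)/R = (10.2 − 1.15) / 22.3 = 0.406 mA.

V_GS = 1.15 V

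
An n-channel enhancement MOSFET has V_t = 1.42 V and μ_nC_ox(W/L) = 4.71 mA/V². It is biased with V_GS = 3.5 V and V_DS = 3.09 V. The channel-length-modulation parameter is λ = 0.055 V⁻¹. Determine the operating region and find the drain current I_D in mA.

V_ov = V_GS − V_t = 3.5 − 1.42 = 2.08 V.
Since V_DS = 3.09 V ≥ V_ov = 2.08 V, the device is in saturation.
I_D = ½ k_n V_ov² (1 + λ V_DS) = 0.5 × 4.71 × 2.08² × (1 + 0.055 × 3.09) = 11.9 mA.

Saturation; I_D = 11.9 mA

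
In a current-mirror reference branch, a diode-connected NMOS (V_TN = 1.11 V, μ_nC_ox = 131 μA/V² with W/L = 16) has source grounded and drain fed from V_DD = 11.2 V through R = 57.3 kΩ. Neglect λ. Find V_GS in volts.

V_GS = 1.51 V

With gate tied to drain, V_GS = V_DS ≥ V_GS − V_TN, so the device is in saturation.
k_n = μ_nC_ox · (W/L) = 2.096 mA/V².
KCL at the drain: ½ k_n (V_GS − V_TN)² = (V_DD − V_GS)/R.
Let x = V_GS − 1.11. Then 60.1 x² + x − 10.09 = 0, giving x = 0.402 V (positive root), so V_GS = 1.51 V.
I_D = (V_DD − V_GS)/R = (11.2 − 1.51) / 57.3 = 0.169 mA.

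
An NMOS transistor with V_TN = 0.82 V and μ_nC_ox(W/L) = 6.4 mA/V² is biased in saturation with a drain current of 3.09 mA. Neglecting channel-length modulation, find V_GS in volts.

In saturation I_D = ½ k_n (V_GS − V_TN)², so V_GS − V_TN = √(2 I_D / k_n) = √(2 × 3.09 / 6.4) = 0.983 V.
V_GS = 0.82 + 0.983 = 1.8 V.

V_GS = 1.80 V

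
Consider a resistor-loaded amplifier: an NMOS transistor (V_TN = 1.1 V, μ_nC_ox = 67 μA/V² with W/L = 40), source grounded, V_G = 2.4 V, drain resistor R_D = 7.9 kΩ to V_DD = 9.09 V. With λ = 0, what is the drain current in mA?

I_D = 1.10 mA

V_GS = V_G = 2.4 V, so V_ov = 2.4 − 1.1 = 1.3 V.
k_n = μ_nC_ox · (W/L) = 2.68 mA/V².
Assume saturation: I_D = ½ k_n V_ov² = 0.5 × 2.68 × 1.3² = 2.26 mA, giving V_DS = V_DD − I_D R_D = 9.09 − 2.26 × 7.9 = -8.8 V.
But -8.8 V < V_ov = 1.3 V, so the device is actually in triode.
In triode I_D = k_n[V_ov V_DS − ½ V_DS²] and I_D = (V_DD − V_DS)/R_D. Equating: 10.6 V_DS² − 28.52 V_DS + 9.09 = 0, giving V_DS = 0.369 V (the root below V_ov).
I_D = (9.09 − 0.369) / 7.9 = 1.1 mA.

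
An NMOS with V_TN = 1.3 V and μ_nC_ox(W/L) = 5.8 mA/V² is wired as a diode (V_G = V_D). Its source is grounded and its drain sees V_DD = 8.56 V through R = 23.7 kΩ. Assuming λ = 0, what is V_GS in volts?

V_GS = 1.62 V

With gate tied to drain, V_GS = V_DS ≥ V_GS − V_TN, so the device is in saturation.
KCL at the drain: ½ k_n (V_GS − V_TN)² = (V_DD − V_GS)/R.
Let x = V_GS − 1.3. Then 68.7 x² + x − 7.26 = 0, giving x = 0.318 V (positive root), so V_GS = 1.62 V.
I_D = (V_DD − V_GS)/R = (8.56 − 1.62) / 23.7 = 0.293 mA.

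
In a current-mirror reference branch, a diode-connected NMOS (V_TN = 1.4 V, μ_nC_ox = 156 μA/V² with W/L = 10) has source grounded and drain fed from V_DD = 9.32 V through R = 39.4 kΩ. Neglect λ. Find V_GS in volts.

V_GS = 1.89 V

With gate tied to drain, V_GS = V_DS ≥ V_GS − V_TN, so the device is in saturation.
k_n = μ_nC_ox · (W/L) = 1.56 mA/V².
KCL at the drain: ½ k_n (V_GS − V_TN)² = (V_DD − V_GS)/R.
Let x = V_GS − 1.4. Then 30.7 x² + x − 7.92 = 0, giving x = 0.492 V (positive root), so V_GS = 1.89 V.
I_D = (V_DD − V_GS)/R = (9.32 − 1.89) / 39.4 = 0.189 mA.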